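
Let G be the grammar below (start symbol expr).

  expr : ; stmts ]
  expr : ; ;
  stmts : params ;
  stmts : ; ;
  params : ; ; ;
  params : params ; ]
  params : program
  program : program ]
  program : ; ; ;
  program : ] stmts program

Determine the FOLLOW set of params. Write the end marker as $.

{ ; }

In stmts : params ;: add FIRST(;) = { ; }.
In params : params ; ]: add FIRST(; ]) = { ; }.
Union: FOLLOW(params) = { ; }.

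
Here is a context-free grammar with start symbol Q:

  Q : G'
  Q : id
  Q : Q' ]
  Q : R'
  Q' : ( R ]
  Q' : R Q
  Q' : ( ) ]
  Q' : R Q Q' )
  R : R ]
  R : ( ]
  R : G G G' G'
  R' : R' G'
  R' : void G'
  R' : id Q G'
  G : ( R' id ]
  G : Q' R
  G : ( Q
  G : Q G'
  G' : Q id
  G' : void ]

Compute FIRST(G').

{ (, id, void }

From G' : Q id: add FIRST(Q) = { (, id, void }.
G' : void ] contributes {void}.
Union: FIRST(G') = { (, id, void }.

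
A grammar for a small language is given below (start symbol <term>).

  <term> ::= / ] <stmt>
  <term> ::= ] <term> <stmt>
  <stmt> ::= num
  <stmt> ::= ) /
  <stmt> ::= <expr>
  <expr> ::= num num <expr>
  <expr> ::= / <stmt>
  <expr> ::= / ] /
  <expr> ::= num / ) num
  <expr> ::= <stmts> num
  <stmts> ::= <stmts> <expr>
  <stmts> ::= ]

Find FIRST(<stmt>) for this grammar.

<stmt> ::= num contributes {num}.
<stmt> ::= ) / contributes {)}.
From <stmt> ::= <expr>: add FIRST(<expr>) = { /, ], num }.
Union: FIRST(<stmt>) = { ), /, ], num }.

{ ), /, ], num }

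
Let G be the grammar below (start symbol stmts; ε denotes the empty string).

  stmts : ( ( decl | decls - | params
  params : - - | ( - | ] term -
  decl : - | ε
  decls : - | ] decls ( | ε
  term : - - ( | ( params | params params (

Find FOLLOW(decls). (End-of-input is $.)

{ (, - }

In stmts : decls -: add FIRST(-) = { - }.
In decls : ] decls (: add FIRST(() = { ( }.
Union: FOLLOW(decls) = { (, - }.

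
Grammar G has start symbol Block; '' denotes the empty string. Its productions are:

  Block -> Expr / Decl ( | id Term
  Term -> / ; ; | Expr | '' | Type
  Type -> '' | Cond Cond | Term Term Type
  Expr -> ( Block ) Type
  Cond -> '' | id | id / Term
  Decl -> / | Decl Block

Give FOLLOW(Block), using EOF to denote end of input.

Block is the start symbol, so EOF ∈ FOLLOW(Block).
In Expr -> ( Block ) Type: add FIRST() Type) = { ) }.
In Decl -> Decl Block: Block is at the end, add FOLLOW(Decl) = { (, id }.
Union: FOLLOW(Block) = { EOF, (, ), id }.

{ EOF, (, ), id }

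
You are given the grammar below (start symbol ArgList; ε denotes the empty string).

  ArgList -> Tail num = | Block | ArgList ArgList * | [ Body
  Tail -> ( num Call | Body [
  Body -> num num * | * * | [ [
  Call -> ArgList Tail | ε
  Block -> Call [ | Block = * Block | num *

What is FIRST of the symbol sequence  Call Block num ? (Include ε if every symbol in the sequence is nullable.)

{ (, *, [, num }

Add FIRST(Call)\{ε} = { (, *, [, num }; Call is nullable, continue.
Add FIRST(Block) = { (, *, [, num }; Block is not nullable, stop.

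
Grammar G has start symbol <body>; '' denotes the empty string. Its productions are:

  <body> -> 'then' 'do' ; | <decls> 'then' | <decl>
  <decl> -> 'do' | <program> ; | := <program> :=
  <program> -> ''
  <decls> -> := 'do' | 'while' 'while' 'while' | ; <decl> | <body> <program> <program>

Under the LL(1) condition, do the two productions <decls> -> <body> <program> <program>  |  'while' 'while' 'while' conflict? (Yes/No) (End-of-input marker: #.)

FIRST(<body> <program> <program>) = { 'do', 'then', 'while', :=, ; } and FIRST('while' 'while' 'while') = { 'while' }.
Both contain 'while', so the two alternatives are not disjoint — LL(1) conflict.

Yes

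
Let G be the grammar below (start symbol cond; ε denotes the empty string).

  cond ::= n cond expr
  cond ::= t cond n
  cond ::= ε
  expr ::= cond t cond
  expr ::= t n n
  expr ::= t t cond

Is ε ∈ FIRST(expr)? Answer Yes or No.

No

Nullable nonterminals: cond.
No production of expr has an RHS whose symbols are all nullable, so expr is not nullable.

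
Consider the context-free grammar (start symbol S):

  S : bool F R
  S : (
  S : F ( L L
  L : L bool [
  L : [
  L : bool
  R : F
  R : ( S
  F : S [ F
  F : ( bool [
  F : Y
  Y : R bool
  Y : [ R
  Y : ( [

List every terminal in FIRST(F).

From F : S [ F: add FIRST(S) = { (, [, bool }.
F : ( bool [ contributes {(}.
From F : Y: add FIRST(Y) = { (, [, bool }.
Union: FIRST(F) = { (, [, bool }.

{ (, [, bool }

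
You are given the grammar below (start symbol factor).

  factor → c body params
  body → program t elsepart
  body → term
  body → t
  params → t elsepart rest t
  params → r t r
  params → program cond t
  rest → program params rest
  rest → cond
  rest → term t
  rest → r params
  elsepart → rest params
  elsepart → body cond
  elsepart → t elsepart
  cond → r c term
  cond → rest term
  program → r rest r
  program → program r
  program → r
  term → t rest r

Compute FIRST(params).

{ r, t }

params → t elsepart rest t contributes {t}.
params → r t r contributes {r}.
From params → program cond t: add FIRST(program) = { r }.
Union: FIRST(params) = { r, t }.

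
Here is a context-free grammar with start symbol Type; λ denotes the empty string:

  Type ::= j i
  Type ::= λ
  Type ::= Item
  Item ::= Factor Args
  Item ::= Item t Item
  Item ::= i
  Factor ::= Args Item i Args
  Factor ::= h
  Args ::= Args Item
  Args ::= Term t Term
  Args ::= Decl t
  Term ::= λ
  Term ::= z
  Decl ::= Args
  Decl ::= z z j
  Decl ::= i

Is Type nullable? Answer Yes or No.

Type has an λ-production, so Type ⇒ λ.

Yes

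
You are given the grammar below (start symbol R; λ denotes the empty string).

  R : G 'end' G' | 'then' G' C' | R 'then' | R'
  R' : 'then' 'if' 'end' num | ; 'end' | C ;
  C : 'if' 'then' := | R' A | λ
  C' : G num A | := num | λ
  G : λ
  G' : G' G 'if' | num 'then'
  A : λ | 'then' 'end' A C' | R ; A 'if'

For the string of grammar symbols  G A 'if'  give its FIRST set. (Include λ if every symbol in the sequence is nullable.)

Add FIRST(G)\{λ} = {  }; G is nullable, continue.
Add FIRST(A)\{λ} = { 'end', 'if', 'then', ; }; A is nullable, continue.
'if' is a terminal; add {'if'} and stop.

{ 'end', 'if', 'then', ; }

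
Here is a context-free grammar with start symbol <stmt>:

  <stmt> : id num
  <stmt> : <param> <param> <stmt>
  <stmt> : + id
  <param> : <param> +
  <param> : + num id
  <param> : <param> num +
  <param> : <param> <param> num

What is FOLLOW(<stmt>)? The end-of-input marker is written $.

<stmt> is the start symbol, so $ ∈ FOLLOW(<stmt>).
In <stmt> : <param> <param> <stmt>: <stmt> is at the end, add FOLLOW(<stmt>) = { $ }.
Union: FOLLOW(<stmt>) = { $ }.

{ $ }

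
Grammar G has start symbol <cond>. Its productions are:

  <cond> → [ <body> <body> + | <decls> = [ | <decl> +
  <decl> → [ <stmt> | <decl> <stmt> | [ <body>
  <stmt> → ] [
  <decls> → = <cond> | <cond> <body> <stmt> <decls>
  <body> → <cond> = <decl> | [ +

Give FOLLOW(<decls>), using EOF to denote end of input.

{ = }

In <cond> → <decls> = [: add FIRST(= [) = { = }.
In <decls> → <cond> <body> <stmt> <decls>: <decls> is at the end, add FOLLOW(<decls>) = { = }.
Union: FOLLOW(<decls>) = { = }.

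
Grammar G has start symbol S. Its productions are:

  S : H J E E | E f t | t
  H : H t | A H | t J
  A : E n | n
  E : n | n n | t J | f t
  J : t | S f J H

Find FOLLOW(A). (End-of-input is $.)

In H : A H: add FIRST(H) = { f, n, t }.
Union: FOLLOW(A) = { f, n, t }.

{ f, n, t }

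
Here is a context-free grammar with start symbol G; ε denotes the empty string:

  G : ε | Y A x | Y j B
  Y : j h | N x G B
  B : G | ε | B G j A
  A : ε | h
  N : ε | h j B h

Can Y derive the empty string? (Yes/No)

Nullable nonterminals: A, B, G, N.
No production of Y has an RHS whose symbols are all nullable, so Y is not nullable.

No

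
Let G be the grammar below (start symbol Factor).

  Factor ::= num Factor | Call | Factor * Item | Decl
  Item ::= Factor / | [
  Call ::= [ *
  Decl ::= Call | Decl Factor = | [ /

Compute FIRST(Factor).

Factor ::= num Factor contributes {num}.
From Factor ::= Call: add FIRST(Call) = { [ }.
From Factor ::= Factor * Item: add FIRST(Factor) = { [, num }.
From Factor ::= Decl: add FIRST(Decl) = { [ }.
Union: FIRST(Factor) = { [, num }.

{ [, num }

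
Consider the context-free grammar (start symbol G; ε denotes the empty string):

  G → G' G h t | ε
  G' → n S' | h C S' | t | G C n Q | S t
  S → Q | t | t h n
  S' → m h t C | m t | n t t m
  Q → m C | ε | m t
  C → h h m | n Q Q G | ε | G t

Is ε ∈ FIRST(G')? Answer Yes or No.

No

Nullable nonterminals: C, G, Q, S.
No production of G' has an RHS whose symbols are all nullable, so G' is not nullable.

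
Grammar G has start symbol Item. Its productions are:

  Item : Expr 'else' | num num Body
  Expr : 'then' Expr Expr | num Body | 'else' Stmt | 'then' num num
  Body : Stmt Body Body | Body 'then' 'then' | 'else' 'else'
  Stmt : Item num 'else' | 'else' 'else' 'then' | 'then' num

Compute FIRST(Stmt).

{ 'else', 'then', num }

From Stmt : Item num 'else': add FIRST(Item) = { 'else', 'then', num }.
Stmt : 'else' 'else' 'then' contributes {'else'}.
Stmt : 'then' num contributes {'then'}.
Union: FIRST(Stmt) = { 'else', 'then', num }.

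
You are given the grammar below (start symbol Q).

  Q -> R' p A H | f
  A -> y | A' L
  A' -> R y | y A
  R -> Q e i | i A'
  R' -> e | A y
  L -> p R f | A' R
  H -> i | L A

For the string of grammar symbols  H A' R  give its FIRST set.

Add FIRST(H) = { e, f, i, p, y }; H is not nullable, stop.

{ e, f, i, p, y }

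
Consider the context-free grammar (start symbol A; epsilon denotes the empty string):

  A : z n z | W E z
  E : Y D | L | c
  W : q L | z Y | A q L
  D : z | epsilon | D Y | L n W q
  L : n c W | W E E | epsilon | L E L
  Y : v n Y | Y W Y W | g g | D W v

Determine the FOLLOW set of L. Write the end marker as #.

{ c, g, n, q, v, z }

In E : L: L is at the end, add FOLLOW(E) = { c, g, n, q, v, z }.
In W : q L: L is at the end, add FOLLOW(W) = { c, g, n, q, v, z }.
In W : A q L: L is at the end, add FOLLOW(W) = { c, g, n, q, v, z }.
In D : L n W q: add FIRST(n W q) = { n }.
In L : L E L: add FIRST(E L)\{epsilon} = { c, g, n, q, v, z }.
  Since E L is nullable, also add FOLLOW(L) = { c, g, n, q, v, z }.
In L : L E L: L is at the end, add FOLLOW(L) = { c, g, n, q, v, z }.
Union: FOLLOW(L) = { c, g, n, q, v, z }.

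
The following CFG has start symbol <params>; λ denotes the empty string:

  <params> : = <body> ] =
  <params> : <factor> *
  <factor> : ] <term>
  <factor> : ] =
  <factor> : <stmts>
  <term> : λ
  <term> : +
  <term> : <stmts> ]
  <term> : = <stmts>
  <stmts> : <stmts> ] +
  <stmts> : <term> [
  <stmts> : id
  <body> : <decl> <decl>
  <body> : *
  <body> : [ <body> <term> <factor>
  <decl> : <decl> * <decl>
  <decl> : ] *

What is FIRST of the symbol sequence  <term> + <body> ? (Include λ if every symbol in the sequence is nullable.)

Add FIRST(<term>)\{λ} = { +, =, [, id }; <term> is nullable, continue.
+ is a terminal; add {+} and stop.

{ +, =, [, id }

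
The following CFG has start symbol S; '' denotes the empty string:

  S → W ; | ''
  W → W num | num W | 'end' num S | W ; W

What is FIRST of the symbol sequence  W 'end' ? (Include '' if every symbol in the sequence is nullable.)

Add FIRST(W) = { 'end', num }; W is not nullable, stop.

{ 'end', num }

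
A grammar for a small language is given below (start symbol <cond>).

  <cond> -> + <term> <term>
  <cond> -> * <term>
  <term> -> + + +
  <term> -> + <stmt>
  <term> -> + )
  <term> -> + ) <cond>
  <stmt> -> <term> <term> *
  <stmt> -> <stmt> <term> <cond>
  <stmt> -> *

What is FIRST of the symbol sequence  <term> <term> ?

{ + }

Add FIRST(<term>) = { + }; <term> is not nullable, stop.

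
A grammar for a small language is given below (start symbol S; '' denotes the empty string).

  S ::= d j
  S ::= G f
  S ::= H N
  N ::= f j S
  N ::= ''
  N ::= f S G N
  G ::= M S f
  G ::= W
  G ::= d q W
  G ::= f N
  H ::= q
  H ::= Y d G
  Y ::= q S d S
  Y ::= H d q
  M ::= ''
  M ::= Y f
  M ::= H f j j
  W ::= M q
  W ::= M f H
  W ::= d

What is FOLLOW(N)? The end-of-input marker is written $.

{ $, d, f, q }

In S ::= H N: N is at the end, add FOLLOW(S) = { $, d, f, q }.
In N ::= f S G N: N is at the end, add FOLLOW(N) = { $, d, f, q }.
In G ::= f N: N is at the end, add FOLLOW(G) = { $, d, f, q }.
Union: FOLLOW(N) = { $, d, f, q }.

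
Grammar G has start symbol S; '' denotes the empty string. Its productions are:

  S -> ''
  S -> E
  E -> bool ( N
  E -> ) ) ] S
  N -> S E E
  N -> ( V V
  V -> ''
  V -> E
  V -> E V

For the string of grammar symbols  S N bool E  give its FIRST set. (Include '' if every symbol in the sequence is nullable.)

{ (, ), bool }

Add FIRST(S)\{''} = { ), bool }; S is nullable, continue.
Add FIRST(N) = { (, ), bool }; N is not nullable, stop.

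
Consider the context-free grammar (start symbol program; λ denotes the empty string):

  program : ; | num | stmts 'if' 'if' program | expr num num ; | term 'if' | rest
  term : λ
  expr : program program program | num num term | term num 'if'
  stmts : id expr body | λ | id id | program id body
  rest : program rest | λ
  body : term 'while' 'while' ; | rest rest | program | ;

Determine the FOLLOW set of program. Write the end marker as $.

{ $, 'if', 'while', ;, id, num }

program is the start symbol, so $ ∈ FOLLOW(program).
In program : stmts 'if' 'if' program: program is at the end, add FOLLOW(program) = { $, 'if', 'while', ;, id, num }.
In expr : program program program: add FIRST(program program)\{λ} = { 'if', ;, id, num }.
  Since program program is nullable, also add FOLLOW(expr) = { 'if', 'while', ;, id, num }.
In expr : program program program: add FIRST(program)\{λ} = { 'if', ;, id, num }.
  Since program is nullable, also add FOLLOW(expr) = { 'if', 'while', ;, id, num }.
In expr : program program program: program is at the end, add FOLLOW(expr) = { 'if', 'while', ;, id, num }.
In stmts : program id body: add FIRST(id body) = { id }.
In rest : program rest: add FIRST(rest)\{λ} = { 'if', ;, id, num }.
  Since rest is nullable, also add FOLLOW(rest) = { $, 'if', 'while', ;, id, num }.
In body : program: program is at the end, add FOLLOW(body) = { 'if' }.
Union: FOLLOW(program) = { $, 'if', 'while', ;, id, num }.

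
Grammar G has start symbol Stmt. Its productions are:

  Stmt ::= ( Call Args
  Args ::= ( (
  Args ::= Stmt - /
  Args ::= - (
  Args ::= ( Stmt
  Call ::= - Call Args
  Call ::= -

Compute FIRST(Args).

Args ::= ( ( contributes {(}.
From Args ::= Stmt - /: add FIRST(Stmt) = { ( }.
Args ::= - ( contributes {-}.
Args ::= ( Stmt contributes {(}.
Union: FIRST(Args) = { (, - }.

{ (, - }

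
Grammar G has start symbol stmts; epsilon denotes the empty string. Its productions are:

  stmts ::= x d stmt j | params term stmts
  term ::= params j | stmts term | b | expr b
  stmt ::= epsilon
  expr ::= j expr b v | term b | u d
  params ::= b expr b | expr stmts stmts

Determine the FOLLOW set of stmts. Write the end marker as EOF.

stmts is the start symbol, so EOF ∈ FOLLOW(stmts).
In stmts ::= params term stmts: stmts is at the end, add FOLLOW(stmts) = { EOF, b, j, u, x }.
In term ::= stmts term: add FIRST(term) = { b, j, u, x }.
In params ::= expr stmts stmts: add FIRST(stmts) = { b, j, u, x }.
In params ::= expr stmts stmts: stmts is at the end, add FOLLOW(params) = { b, j, u, x }.
Union: FOLLOW(stmts) = { EOF, b, j, u, x }.

{ EOF, b, j, u, x }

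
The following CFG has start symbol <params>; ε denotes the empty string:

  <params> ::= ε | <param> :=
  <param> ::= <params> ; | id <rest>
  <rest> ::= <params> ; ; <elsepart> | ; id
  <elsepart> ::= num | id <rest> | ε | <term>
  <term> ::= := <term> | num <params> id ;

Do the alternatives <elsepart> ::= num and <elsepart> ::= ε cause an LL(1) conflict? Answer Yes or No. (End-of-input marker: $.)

No

FIRST(num) = { num } and FIRST(ε) = { ε }.
The second is nullable but FOLLOW(<elsepart>) = { := } is disjoint from FIRST of the first.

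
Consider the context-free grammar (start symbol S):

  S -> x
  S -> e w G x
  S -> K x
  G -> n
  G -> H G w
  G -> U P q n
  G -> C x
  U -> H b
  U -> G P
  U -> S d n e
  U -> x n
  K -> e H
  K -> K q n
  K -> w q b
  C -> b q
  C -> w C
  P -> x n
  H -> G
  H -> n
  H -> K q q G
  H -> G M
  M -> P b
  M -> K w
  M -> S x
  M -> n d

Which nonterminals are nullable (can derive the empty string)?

{ } (none)

No nonterminal has an empty production or an RHS whose symbols are all nullable.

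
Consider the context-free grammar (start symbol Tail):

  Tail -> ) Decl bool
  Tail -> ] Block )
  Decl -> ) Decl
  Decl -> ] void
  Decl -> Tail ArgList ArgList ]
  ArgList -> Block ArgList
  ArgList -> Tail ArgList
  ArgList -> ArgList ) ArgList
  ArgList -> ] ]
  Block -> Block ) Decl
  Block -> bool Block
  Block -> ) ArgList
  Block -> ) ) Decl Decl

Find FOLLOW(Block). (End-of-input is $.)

{ ), ], bool }

In Tail -> ] Block ): add FIRST()) = { ) }.
In ArgList -> Block ArgList: add FIRST(ArgList) = { ), ], bool }.
In Block -> Block ) Decl: add FIRST() Decl) = { ) }.
In Block -> bool Block: Block is at the end, add FOLLOW(Block) = { ), ], bool }.
Union: FOLLOW(Block) = { ), ], bool }.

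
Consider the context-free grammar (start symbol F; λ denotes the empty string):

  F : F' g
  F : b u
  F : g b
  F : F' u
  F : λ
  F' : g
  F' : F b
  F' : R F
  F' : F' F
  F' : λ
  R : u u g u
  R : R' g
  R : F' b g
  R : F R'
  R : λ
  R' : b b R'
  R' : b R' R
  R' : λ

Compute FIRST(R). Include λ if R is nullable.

R : u u g u contributes {u}.
From R : R' g: R' nullable, take FIRST(R') ∪ {g} = { b, g }.
From R : F' b g: F' nullable, take FIRST(F') ∪ {b} = { b, g, u }.
From R : F R': F, R' nullable, take FIRST(F) ∪ FIRST(R') = { b, g, u }; also λ since the whole RHS is nullable.
R : λ contributes λ.
Union: FIRST(R) = { b, g, u, λ }.

{ b, g, u, λ }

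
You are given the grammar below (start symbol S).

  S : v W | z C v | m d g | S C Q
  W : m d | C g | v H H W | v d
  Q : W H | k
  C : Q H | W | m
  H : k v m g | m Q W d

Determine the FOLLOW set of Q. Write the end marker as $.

In S : S C Q: Q is at the end, add FOLLOW(S) = { $, k, m, v }.
In C : Q H: add FIRST(H) = { k, m }.
In H : m Q W d: add FIRST(W d) = { k, m, v }.
Union: FOLLOW(Q) = { $, k, m, v }.

{ $, k, m, v }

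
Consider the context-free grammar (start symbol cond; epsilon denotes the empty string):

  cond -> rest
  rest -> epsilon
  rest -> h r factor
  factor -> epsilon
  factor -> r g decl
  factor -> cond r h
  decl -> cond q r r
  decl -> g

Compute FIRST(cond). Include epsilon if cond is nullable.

{ h, epsilon }

From cond -> rest: add FIRST(rest) = { h, epsilon } (including epsilon since rest is nullable).
Union: FIRST(cond) = { h, epsilon }.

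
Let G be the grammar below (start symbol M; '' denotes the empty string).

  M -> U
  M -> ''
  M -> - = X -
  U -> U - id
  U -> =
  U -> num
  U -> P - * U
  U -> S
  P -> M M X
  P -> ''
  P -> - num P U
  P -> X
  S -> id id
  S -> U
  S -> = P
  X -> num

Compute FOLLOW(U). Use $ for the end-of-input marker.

In M -> U: U is at the end, add FOLLOW(M) = { $, -, =, id, num }.
In U -> U - id: add FIRST(- id) = { - }.
In U -> P - * U: U is at the end, add FOLLOW(U) = { $, -, =, id, num }.
In P -> - num P U: U is at the end, add FOLLOW(P) = { $, -, =, id, num }.
In S -> U: U is at the end, add FOLLOW(S) = { $, -, =, id, num }.
Union: FOLLOW(U) = { $, -, =, id, num }.

{ $, -, =, id, num }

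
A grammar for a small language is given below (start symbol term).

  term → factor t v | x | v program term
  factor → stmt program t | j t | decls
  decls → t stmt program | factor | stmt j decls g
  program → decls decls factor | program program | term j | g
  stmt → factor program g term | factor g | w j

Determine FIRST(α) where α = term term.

{ j, t, v, w, x }

Add FIRST(term) = { j, t, v, w, x }; term is not nullable, stop.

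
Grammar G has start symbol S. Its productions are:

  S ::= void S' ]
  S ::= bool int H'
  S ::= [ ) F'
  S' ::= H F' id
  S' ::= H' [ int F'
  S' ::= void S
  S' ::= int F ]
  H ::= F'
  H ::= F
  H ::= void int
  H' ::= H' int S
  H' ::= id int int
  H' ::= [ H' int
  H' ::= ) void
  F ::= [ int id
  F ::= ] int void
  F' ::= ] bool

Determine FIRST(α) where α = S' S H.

{ ), [, ], id, int, void }

Add FIRST(S') = { ), [, ], id, int, void }; S' is not nullable, stop.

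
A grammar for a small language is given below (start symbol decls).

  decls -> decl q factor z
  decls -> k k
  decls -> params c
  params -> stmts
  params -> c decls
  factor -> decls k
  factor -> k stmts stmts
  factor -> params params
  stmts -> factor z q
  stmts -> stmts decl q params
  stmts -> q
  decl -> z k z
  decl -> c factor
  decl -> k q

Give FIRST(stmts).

{ c, k, q, z }

From stmts -> factor z q: add FIRST(factor) = { c, k, q, z }.
From stmts -> stmts decl q params: add FIRST(stmts) = { c, k, q, z }.
stmts -> q contributes {q}.
Union: FIRST(stmts) = { c, k, q, z }.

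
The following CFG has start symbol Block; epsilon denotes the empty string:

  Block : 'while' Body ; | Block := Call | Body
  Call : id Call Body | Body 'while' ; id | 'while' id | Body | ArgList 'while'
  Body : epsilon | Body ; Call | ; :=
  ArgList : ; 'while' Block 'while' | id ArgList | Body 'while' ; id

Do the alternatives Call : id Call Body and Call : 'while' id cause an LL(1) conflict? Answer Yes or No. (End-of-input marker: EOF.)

FIRST(id Call Body) = { id } and FIRST('while' id) = { 'while' }.
The FIRST sets are disjoint and neither alternative is nullable — no conflict.

No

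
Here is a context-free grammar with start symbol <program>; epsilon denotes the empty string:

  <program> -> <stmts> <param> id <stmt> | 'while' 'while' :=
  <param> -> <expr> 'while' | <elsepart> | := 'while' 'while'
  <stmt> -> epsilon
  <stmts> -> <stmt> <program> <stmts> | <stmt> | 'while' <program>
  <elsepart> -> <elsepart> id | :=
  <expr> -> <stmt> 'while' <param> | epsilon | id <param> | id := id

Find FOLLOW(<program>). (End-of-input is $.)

{ $, 'while', :=, id }

<program> is the start symbol, so $ ∈ FOLLOW(<program>).
In <stmts> -> <stmt> <program> <stmts>: add FIRST(<stmts>)\{epsilon} = { 'while', :=, id }.
  Since <stmts> is nullable, also add FOLLOW(<stmts>) = { 'while', :=, id }.
In <stmts> -> 'while' <program>: <program> is at the end, add FOLLOW(<stmts>) = { 'while', :=, id }.
Union: FOLLOW(<program>) = { $, 'while', :=, id }.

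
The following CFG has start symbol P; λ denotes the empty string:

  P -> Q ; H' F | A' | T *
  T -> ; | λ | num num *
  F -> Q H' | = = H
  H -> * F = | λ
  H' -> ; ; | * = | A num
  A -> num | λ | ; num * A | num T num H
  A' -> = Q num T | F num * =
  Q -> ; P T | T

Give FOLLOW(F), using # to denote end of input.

{ #, *, ;, =, num }

In P -> Q ; H' F: F is at the end, add FOLLOW(P) = { #, *, ;, num }.
In H -> * F =: add FIRST(=) = { = }.
In A' -> F num * =: add FIRST(num * =) = { num }.
Union: FOLLOW(F) = { #, *, ;, =, num }.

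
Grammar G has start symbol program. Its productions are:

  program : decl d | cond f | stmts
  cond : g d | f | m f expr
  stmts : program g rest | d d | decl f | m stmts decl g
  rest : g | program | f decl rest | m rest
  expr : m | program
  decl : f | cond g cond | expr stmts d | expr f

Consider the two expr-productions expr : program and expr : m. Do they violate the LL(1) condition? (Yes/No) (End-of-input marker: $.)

FIRST(program) = { d, f, g, m } and FIRST(m) = { m }.
Both contain m, so the two alternatives are not disjoint — LL(1) conflict.

Yes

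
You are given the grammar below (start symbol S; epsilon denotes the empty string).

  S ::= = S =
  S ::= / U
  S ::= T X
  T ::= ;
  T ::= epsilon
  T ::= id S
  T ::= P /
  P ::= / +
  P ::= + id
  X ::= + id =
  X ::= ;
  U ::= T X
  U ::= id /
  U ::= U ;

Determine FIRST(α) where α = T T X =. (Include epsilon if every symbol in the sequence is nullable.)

{ +, /, ;, id }

Add FIRST(T)\{epsilon} = { +, /, ;, id }; T is nullable, continue.
Add FIRST(T)\{epsilon} = { +, /, ;, id }; T is nullable, continue.
Add FIRST(X) = { +, ; }; X is not nullable, stop.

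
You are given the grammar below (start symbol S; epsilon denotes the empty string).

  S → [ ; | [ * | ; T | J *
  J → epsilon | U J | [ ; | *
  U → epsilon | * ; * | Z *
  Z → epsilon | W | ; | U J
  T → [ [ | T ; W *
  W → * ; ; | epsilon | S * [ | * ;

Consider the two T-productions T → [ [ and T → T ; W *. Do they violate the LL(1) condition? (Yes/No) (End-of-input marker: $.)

Yes

FIRST([ [) = { [ } and FIRST(T ; W *) = { [ }.
Both contain [, so the two alternatives are not disjoint — LL(1) conflict.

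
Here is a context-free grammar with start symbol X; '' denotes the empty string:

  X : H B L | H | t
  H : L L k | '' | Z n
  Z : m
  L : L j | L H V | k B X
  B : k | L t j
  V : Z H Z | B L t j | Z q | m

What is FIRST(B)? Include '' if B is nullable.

B : k contributes {k}.
From B : L t j: add FIRST(L) = { k }.
Union: FIRST(B) = { k }.

{ k }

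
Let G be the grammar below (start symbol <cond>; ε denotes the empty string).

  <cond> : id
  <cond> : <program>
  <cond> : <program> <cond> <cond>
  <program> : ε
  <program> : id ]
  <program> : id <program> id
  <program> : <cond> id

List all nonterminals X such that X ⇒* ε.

Directly nullable (have an ε-production): <program>.
<cond> : <program> with every symbol nullable, so <cond> is nullable.

{ <cond>, <program> }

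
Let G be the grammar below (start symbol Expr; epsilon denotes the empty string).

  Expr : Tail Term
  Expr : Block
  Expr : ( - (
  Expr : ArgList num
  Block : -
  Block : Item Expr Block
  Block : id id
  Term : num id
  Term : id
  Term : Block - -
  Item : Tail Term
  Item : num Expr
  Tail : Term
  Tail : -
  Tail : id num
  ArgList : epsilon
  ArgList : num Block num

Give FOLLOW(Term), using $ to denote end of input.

In Expr : Tail Term: Term is at the end, add FOLLOW(Expr) = { $, (, -, id, num }.
In Item : Tail Term: Term is at the end, add FOLLOW(Item) = { (, -, id, num }.
In Tail : Term: Term is at the end, add FOLLOW(Tail) = { -, id, num }.
Union: FOLLOW(Term) = { $, (, -, id, num }.

{ $, (, -, id, num }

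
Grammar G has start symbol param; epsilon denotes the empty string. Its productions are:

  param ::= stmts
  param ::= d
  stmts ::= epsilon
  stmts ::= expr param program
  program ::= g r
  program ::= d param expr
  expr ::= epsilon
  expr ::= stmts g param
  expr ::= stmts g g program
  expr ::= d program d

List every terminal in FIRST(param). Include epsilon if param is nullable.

From param ::= stmts: add FIRST(stmts) = { d, g, epsilon } (including epsilon since stmts is nullable).
param ::= d contributes {d}.
Union: FIRST(param) = { d, g, epsilon }.

{ d, g, epsilon }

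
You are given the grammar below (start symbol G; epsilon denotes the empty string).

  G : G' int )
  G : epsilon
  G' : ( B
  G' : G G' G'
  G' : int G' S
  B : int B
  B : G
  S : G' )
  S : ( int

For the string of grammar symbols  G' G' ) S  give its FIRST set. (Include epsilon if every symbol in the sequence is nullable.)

Add FIRST(G') = { (, int }; G' is not nullable, stop.

{ (, int }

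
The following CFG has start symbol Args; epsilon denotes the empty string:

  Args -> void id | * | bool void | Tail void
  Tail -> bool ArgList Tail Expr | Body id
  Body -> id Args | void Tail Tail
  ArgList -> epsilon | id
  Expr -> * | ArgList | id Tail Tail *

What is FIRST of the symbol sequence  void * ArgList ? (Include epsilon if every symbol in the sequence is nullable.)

{ void }

void is a terminal; add {void} and stop.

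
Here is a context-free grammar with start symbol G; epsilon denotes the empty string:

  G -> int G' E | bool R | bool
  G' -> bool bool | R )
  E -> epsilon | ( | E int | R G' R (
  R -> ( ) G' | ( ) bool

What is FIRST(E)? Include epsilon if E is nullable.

{ (, int, epsilon }

E -> epsilon contributes epsilon.
E -> ( contributes {(}.
From E -> E int: E nullable, take FIRST(E) ∪ {int} = { (, int }.
From E -> R G' R (: add FIRST(R) = { ( }.
Union: FIRST(E) = { (, int, epsilon }.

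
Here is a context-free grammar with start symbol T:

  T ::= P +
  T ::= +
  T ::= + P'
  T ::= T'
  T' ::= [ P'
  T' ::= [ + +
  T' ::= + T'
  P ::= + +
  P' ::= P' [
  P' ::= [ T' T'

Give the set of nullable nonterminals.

No nonterminal has an empty production or an RHS whose symbols are all nullable.

{ } (none)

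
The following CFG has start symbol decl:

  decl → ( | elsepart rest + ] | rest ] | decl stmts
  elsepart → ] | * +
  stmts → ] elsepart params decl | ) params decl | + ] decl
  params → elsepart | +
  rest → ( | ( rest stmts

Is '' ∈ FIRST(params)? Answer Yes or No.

No

No nonterminal in this grammar is nullable.
No production of params has an RHS whose symbols are all nullable, so params is not nullable.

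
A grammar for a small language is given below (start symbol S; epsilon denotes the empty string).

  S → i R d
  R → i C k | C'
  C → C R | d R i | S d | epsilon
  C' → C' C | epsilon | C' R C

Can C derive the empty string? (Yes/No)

C has an epsilon-production, so C ⇒ epsilon.

Yes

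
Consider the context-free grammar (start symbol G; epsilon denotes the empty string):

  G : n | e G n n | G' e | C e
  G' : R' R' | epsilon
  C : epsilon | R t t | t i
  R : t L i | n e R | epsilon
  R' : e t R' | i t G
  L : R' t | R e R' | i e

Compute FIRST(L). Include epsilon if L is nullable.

{ e, i, n, t }

From L : R' t: add FIRST(R') = { e, i }.
From L : R e R': R nullable, take FIRST(R) ∪ {e} = { e, n, t }.
L : i e contributes {i}.
Union: FIRST(L) = { e, i, n, t }.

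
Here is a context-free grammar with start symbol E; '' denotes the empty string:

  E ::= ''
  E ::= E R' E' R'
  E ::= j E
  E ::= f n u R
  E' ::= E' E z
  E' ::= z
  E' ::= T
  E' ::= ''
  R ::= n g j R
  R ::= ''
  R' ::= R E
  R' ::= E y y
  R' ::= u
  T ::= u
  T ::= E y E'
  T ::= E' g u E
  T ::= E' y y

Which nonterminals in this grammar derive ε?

{ E, E', R, R' }

Directly nullable (have an ''-production): E, E', R.
R' ::= R E with every symbol nullable, so R' is nullable.
No other nonterminal has a production whose RHS symbols are all nullable.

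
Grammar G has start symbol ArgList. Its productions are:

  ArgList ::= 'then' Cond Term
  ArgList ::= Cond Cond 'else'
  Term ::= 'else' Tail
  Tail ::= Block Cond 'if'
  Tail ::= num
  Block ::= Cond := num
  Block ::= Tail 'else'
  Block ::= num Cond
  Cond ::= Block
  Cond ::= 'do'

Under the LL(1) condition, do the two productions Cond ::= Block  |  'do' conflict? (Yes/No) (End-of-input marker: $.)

Yes

FIRST(Block) = { 'do', num } and FIRST('do') = { 'do' }.
Both contain 'do', so the two alternatives are not disjoint — LL(1) conflict.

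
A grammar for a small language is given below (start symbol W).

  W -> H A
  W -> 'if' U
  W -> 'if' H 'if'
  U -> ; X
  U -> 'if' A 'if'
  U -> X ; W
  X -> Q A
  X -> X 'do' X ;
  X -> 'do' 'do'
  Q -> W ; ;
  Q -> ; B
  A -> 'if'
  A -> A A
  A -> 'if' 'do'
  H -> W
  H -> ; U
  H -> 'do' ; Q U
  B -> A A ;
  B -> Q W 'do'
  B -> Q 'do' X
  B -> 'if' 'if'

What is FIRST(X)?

From X -> Q A: add FIRST(Q) = { 'do', 'if', ; }.
From X -> X 'do' X ;: add FIRST(X) = { 'do', 'if', ; }.
X -> 'do' 'do' contributes {'do'}.
Union: FIRST(X) = { 'do', 'if', ; }.

{ 'do', 'if', ; }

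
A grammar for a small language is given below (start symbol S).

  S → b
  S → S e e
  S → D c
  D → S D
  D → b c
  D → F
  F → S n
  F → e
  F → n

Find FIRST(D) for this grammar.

From D → S D: add FIRST(S) = { b, e, n }.
D → b c contributes {b}.
From D → F: add FIRST(F) = { b, e, n }.
Union: FIRST(D) = { b, e, n }.

{ b, e, n }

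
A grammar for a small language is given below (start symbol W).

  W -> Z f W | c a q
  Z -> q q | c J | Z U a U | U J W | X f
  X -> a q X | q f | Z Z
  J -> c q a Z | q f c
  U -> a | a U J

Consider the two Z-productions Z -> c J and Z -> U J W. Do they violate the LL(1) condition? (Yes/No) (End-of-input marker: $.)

FIRST(c J) = { c } and FIRST(U J W) = { a }.
The FIRST sets are disjoint and neither alternative is nullable — no conflict.

No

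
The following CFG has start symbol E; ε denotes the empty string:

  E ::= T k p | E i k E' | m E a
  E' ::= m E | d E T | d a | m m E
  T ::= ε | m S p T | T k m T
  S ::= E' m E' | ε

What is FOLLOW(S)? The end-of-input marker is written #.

In T ::= m S p T: add FIRST(p T) = { p }.
Union: FOLLOW(S) = { p }.

{ p }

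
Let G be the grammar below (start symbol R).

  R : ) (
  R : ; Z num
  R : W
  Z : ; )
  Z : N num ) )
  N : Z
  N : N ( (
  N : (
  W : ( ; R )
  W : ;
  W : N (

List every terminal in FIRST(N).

{ (, ; }

From N : Z: add FIRST(Z) = { (, ; }.
From N : N ( (: add FIRST(N) = { (, ; }.
N : ( contributes {(}.
Union: FIRST(N) = { (, ; }.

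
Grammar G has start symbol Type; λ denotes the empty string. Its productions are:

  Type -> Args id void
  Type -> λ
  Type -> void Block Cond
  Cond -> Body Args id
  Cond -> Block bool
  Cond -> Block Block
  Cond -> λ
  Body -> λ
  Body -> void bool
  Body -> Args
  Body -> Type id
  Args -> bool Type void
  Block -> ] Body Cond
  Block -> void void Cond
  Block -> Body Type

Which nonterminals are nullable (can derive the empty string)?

{ Block, Body, Cond, Type }

Directly nullable (have an λ-production): Type, Cond, Body.
Block -> Body Type with every symbol nullable, so Block is nullable.
No other nonterminal has a production whose RHS symbols are all nullable.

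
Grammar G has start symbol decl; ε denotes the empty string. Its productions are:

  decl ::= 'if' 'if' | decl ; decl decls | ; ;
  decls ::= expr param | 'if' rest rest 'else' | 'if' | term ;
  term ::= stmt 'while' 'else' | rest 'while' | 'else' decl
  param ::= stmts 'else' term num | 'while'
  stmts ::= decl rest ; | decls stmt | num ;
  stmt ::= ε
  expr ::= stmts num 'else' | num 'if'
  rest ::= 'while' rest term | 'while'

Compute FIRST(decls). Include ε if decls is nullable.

From decls ::= expr param: add FIRST(expr) = { 'else', 'if', 'while', ;, num }.
decls ::= 'if' rest rest 'else' contributes {'if'}.
decls ::= 'if' contributes {'if'}.
From decls ::= term ;: add FIRST(term) = { 'else', 'while' }.
Union: FIRST(decls) = { 'else', 'if', 'while', ;, num }.

{ 'else', 'if', 'while', ;, num }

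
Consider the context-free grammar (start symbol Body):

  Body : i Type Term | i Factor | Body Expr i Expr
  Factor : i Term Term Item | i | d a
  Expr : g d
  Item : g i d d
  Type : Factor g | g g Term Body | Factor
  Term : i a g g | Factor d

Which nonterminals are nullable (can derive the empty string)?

{ } (none)

No nonterminal has an empty production or an RHS whose symbols are all nullable.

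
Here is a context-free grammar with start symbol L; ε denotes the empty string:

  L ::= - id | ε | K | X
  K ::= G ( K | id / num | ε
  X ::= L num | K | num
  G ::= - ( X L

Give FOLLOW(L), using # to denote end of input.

L is the start symbol, so # ∈ FOLLOW(L).
In X ::= L num: add FIRST(num) = { num }.
In G ::= - ( X L: L is at the end, add FOLLOW(G) = { ( }.
Union: FOLLOW(L) = { #, (, num }.

{ #, (, num }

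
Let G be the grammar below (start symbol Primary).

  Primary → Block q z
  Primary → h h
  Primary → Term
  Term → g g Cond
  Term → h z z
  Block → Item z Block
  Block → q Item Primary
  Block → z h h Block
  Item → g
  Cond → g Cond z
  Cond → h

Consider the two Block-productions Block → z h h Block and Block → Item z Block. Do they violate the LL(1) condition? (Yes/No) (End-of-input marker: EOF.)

FIRST(z h h Block) = { z } and FIRST(Item z Block) = { g }.
The FIRST sets are disjoint and neither alternative is nullable — no conflict.

No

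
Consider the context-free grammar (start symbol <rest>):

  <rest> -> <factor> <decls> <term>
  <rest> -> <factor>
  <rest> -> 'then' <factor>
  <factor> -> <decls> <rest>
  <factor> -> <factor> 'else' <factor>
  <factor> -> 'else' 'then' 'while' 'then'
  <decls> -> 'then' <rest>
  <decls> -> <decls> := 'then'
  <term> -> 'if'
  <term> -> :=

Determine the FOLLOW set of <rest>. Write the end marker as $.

<rest> is the start symbol, so $ ∈ FOLLOW(<rest>).
In <factor> -> <decls> <rest>: <rest> is at the end, add FOLLOW(<factor>) = { $, 'else', 'if', 'then', := }.
In <decls> -> 'then' <rest>: <rest> is at the end, add FOLLOW(<decls>) = { 'else', 'if', 'then', := }.
Union: FOLLOW(<rest>) = { $, 'else', 'if', 'then', := }.

{ $, 'else', 'if', 'then', := }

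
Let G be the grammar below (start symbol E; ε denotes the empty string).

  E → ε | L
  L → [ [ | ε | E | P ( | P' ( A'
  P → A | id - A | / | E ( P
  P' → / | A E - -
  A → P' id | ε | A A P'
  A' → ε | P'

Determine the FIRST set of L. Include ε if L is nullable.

L → [ [ contributes {[}.
L → ε contributes ε.
From L → E: add FIRST(E) = { (, -, /, [, id, ε } (including ε since E is nullable).
From L → P (: P nullable, take FIRST(P) ∪ {(} = { (, -, /, [, id }.
From L → P' ( A': add FIRST(P') = { (, -, /, [, id }.
Union: FIRST(L) = { (, -, /, [, id, ε }.

{ (, -, /, [, id, ε }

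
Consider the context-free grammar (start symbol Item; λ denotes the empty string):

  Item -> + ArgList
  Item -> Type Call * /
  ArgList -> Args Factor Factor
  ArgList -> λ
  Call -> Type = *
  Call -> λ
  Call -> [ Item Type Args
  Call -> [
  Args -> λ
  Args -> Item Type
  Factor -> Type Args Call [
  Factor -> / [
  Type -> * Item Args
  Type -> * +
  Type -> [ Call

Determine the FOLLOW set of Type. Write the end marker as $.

{ *, +, /, =, [ }

In Item -> Type Call * /: add FIRST(Call * /) = { *, [ }.
In Call -> Type = *: add FIRST(= *) = { = }.
In Call -> [ Item Type Args: add FIRST(Args)\{λ} = { *, +, [ }.
  Since Args is nullable, also add FOLLOW(Call) = { *, +, /, =, [ }.
In Args -> Item Type: Type is at the end, add FOLLOW(Args) = { *, +, /, =, [ }.
In Factor -> Type Args Call [: add FIRST(Args Call [) = { *, +, [ }.
Union: FOLLOW(Type) = { *, +, /, =, [ }.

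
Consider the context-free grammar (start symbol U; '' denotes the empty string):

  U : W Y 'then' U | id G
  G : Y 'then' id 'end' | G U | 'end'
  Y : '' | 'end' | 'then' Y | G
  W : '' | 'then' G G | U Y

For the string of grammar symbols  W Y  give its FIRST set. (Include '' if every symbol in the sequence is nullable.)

{ 'end', 'then', id, '' }

Add FIRST(W)\{''} = { 'end', 'then', id }; W is nullable, continue.
Add FIRST(Y)\{''} = { 'end', 'then' }; Y is nullable, continue.
Every symbol is nullable, so include ''.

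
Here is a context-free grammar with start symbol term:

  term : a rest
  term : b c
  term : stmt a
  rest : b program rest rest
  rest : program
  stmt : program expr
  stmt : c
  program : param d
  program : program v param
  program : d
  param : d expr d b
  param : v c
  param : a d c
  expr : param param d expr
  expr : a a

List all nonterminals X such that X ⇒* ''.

{ } (none)

No nonterminal has an empty production or an RHS whose symbols are all nullable.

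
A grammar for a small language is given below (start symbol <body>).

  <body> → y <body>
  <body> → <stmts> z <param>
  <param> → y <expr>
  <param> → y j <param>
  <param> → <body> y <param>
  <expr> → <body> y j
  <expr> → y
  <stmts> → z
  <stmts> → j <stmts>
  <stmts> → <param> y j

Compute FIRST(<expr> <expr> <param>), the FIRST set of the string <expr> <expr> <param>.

Add FIRST(<expr>) = { j, y, z }; <expr> is not nullable, stop.

{ j, y, z }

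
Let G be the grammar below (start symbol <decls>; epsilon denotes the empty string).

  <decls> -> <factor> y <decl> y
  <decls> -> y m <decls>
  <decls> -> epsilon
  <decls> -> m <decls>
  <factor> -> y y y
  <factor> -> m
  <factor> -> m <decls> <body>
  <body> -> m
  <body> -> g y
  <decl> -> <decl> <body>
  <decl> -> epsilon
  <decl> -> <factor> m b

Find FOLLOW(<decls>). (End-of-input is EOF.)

<decls> is the start symbol, so EOF ∈ FOLLOW(<decls>).
In <decls> -> y m <decls>: <decls> is at the end, add FOLLOW(<decls>) = { EOF, g, m }.
In <decls> -> m <decls>: <decls> is at the end, add FOLLOW(<decls>) = { EOF, g, m }.
In <factor> -> m <decls> <body>: add FIRST(<body>) = { g, m }.
Union: FOLLOW(<decls>) = { EOF, g, m }.

{ EOF, g, m }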